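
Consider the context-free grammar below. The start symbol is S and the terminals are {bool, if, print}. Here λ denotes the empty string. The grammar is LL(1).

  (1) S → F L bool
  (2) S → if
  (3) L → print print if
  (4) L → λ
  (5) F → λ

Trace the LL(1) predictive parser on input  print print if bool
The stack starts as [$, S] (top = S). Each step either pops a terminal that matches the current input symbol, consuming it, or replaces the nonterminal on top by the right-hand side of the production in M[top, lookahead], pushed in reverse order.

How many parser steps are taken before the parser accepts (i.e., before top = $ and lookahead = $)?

     Stack                  Input                  Action
  1  $ S                    print print if bool $  expand S → F L bool
  2  $ bool L F             print print if bool $  expand F → λ
  3  $ bool L               print print if bool $  expand L → print print if
  4  $ bool if print print  print print if bool $  match print
  5  $ bool if print        print if bool $        match print
  6  $ bool if              if bool $              match if
  7  $ bool                 bool $                 match bool
Accept reached after 7 steps.

7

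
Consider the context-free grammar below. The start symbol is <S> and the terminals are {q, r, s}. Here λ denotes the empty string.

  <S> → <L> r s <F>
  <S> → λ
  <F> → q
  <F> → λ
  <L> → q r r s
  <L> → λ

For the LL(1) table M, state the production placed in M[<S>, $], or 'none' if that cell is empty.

FIRST(<F>): from <F>→q we get {q}; from <F>→λ we get {λ}. So FIRST(<F>) = {λ, q}.
FIRST(<L>): from <L>→q r r s we get {q}; from <L>→λ we get {λ}. So FIRST(<L>) = {λ, q}.
FIRST(<S>): from <S>→<L> r s <F> we get {q, r}; from <S>→λ we get {λ}. So FIRST(<S>) = {λ, q, r}.
FOLLOW(<S>) includes $ since <S> is the start symbol.
FOLLOW(<S>): <S> appears on no right-hand side. Thus FOLLOW(<S>) = {$}.
For <S> → <L> r s <F>: FIRST(<L> r s <F>) = {q, r}, so it goes in M[<S>, t] for t ∈ {q, r}.
For <S> → λ: FIRST(λ) = {λ}, so it goes in M[<S>, t] for t ∈ {}; since λ ∈ FIRST, also for every t ∈ FOLLOW(<S>) = {$}.

<S> → λ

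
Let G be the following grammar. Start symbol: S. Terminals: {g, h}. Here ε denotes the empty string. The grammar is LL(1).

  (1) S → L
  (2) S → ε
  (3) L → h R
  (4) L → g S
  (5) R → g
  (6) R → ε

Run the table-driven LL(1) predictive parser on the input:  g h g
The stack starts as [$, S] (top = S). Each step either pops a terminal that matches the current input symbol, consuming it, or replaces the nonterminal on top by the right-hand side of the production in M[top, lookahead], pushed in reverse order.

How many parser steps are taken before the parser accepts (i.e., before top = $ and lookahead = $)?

8

     Stack  Input    Action
  1  $ S    g h g $  expand S → L
  2  $ L    g h g $  expand L → g S
  3  $ S g  g h g $  match g
  4  $ S    h g $    expand S → L
  5  $ L    h g $    expand L → h R
  6  $ R h  h g $    match h
  7  $ R    g $      expand R → g
  8  $ g    g $      match g
Accept reached after 8 steps.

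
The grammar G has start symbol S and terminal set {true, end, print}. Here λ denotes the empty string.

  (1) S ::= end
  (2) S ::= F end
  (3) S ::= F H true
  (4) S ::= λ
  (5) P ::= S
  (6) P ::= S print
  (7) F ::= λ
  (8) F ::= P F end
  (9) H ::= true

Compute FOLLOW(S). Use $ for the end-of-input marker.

{$, end, print, true}

FIRST(H): from H::=true we get {true}. So FIRST(H) = {true}.
FIRST(S): from S::=end we get {end}; from S::=F end we get {end, print, true}; from S::=F H true we get {end, print, true}; from S::=λ we get {λ}. So FIRST(S) = {λ, end, print, true}.
FIRST(P): from P::=S we get {λ, end, print, true}; from P::=S print we get {end, print, true}. So FIRST(P) = {λ, end, print, true}.
FIRST(F): from F::=λ we get {λ}; from F::=P F end we get {end, print, true}. So FIRST(F) = {λ, end, print, true}.
FOLLOW(S) includes $ since S is the start symbol.
FOLLOW(P): in F::=P F end, P is followed by F end with FIRST {end, print, true}. Thus FOLLOW(P) = {end, print, true}.
FOLLOW(S): in P::=S, the suffix after S is empty, so FOLLOW(S) ⊇ FOLLOW(P) = {end, print, true}; in P::=S print, S is followed by print with FIRST {print}. Thus FOLLOW(S) = {$, end, print, true}.
FOLLOW(F): in S::=F end, F is followed by end with FIRST {end}; in S::=F H true, F is followed by H true with FIRST {true}; in F::=P F end, F is followed by end with FIRST {end}. Thus FOLLOW(F) = {end, true}.
FOLLOW(H): in S::=F H true, H is followed by true with FIRST {true}. Thus FOLLOW(H) = {true}.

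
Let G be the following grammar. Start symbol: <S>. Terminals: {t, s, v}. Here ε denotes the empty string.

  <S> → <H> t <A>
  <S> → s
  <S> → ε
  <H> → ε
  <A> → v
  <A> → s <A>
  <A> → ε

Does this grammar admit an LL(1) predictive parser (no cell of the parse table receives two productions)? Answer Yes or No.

FIRST(<S>) = {ε, s, t}
FIRST(<H>) = {ε}
FIRST(<A>) = {ε, s, v}
FOLLOW(<S>) = {$}
FOLLOW(<H>) = {t}
FOLLOW(<A>) = {$}
Each cell of M receives at most one production.

Yes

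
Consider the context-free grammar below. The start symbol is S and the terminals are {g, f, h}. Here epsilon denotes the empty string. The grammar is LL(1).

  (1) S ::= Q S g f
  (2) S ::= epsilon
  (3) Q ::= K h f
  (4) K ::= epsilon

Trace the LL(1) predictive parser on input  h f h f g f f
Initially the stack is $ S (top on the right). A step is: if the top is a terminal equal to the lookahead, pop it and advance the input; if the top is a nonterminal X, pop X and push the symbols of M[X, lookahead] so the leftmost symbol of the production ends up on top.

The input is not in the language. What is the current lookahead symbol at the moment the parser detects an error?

f

      Stack              Input            Action
   1  $ S                h f h f g f f $  expand S ::= Q S g f
   2  $ f g S Q          h f h f g f f $  expand Q ::= K h f
   3  $ f g S f h K      h f h f g f f $  expand K ::= epsilon
   4  $ f g S f h        h f h f g f f $  match h
   5  $ f g S f          f h f g f f $    match f
   6  $ f g S            h f g f f $      expand S ::= Q S g f
   7  $ f g f g S Q      h f g f f $      expand Q ::= K h f
   8  $ f g f g S f h K  h f g f f $      expand K ::= epsilon
   9  $ f g f g S f h    h f g f f $      match h
  10  $ f g f g S f      f g f f $        match f
  11  $ f g f g S        g f f $          expand S ::= epsilon
  12  $ f g f g          g f f $          match g
  13  $ f g f            f f $            match f
  14  $ f g              f $              error: top is terminal g but lookahead is f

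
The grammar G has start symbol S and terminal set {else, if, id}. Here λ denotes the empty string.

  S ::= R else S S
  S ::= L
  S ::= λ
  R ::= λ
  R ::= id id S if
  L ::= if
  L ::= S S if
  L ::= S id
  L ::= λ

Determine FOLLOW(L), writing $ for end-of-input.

{$, else, id, if}

FIRST(R): from R::=λ we get {λ}; from R::=id id S if we get {id}. So FIRST(R) = {λ, id}.
FIRST(S): from S::=R else S S we get {else, id}; from S::=L we get {λ, else, id, if}; from S::=λ we get {λ}. So FIRST(S) = {λ, else, id, if}.
FIRST(L): from L::=if we get {if}; from L::=S S if we get {else, id, if}; from L::=S id we get {else, id, if}; from L::=λ we get {λ}. So FIRST(L) = {λ, else, id, if}.
FOLLOW(S) includes $ since S is the start symbol.
FOLLOW(S): in S::=R else S S (occurrence 1), S is followed by S with FIRST {λ, else, id, if}; in S::=R else S S (occurrence 1), the suffix after S is nullable (adds nothing new); in S::=R else S S (occurrence 2), the suffix after S is empty (adds nothing new); in R::=id id S if, S is followed by if with FIRST {if}; in L::=S S if (occurrence 1), S is followed by S if with FIRST {else, id, if}; in L::=S S if (occurrence 2), S is followed by if with FIRST {if}; in L::=S id, S is followed by id with FIRST {id}. Thus FOLLOW(S) = {$, else, id, if}.
FOLLOW(R): in S::=R else S S, R is followed by else S S with FIRST {else}. Thus FOLLOW(R) = {else}.
FOLLOW(L): in S::=L, the suffix after L is empty, so FOLLOW(L) ⊇ FOLLOW(S) = {$, else, id, if}. Thus FOLLOW(L) = {$, else, id, if}.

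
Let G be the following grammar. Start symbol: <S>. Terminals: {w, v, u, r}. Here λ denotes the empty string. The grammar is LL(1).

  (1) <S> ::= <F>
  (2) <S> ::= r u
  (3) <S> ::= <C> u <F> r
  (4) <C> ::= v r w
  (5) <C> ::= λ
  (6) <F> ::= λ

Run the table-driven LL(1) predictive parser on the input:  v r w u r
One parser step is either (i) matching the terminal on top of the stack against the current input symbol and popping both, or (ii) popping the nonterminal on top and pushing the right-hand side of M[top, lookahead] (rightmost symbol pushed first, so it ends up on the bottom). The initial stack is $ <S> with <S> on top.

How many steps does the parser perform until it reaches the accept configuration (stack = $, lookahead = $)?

step 1: stack=$ <S>  input=v r w u r $  — expand <S> ::= <C> u <F> r
step 2: stack=$ r <F> u <C>  input=v r w u r $  — expand <C> ::= v r w
step 3: stack=$ r <F> u w r v  input=v r w u r $  — match v
step 4: stack=$ r <F> u w r  input=r w u r $  — match r
step 5: stack=$ r <F> u w  input=w u r $  — match w
step 6: stack=$ r <F> u  input=u r $  — match u
step 7: stack=$ r <F>  input=r $  — expand <F> ::= λ
step 8: stack=$ r  input=r $  — match r
Accept reached after 8 steps.

8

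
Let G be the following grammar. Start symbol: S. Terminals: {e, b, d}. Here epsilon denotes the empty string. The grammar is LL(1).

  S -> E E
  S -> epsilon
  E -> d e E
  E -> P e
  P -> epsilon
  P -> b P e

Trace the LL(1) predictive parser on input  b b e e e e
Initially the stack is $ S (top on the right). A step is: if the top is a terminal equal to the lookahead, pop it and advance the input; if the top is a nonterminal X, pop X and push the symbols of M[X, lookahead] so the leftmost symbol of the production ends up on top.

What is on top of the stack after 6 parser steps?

P

     Stack          Input          Action
  1  $ S            b b e e e e $  expand S -> E E
  2  $ E E          b b e e e e $  expand E -> P e
  3  $ E e P        b b e e e e $  expand P -> b P e
  4  $ E e e P b    b b e e e e $  match b
  5  $ E e e P      b e e e e $    expand P -> b P e
  6  $ E e e e P b  b e e e e $    match b
Stack after step 6: $ E e e e P (top = P).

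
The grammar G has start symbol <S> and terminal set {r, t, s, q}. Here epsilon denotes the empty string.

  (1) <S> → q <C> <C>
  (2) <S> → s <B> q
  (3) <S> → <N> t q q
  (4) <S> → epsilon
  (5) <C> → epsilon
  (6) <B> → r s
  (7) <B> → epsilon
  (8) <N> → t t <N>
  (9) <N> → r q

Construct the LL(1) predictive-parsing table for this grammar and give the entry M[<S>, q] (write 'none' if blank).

FIRST(<C>) = {epsilon}
FIRST(<B>) = {epsilon, r}
FIRST(<N>) = {r, t}
FIRST(<S>) = {epsilon, q, r, s, t}  (via <N> t q q)
FOLLOW(<S>) includes $ since <S> is the start symbol.
FOLLOW(<S>): <S> appears on no right-hand side. Thus FOLLOW(<S>) = {$}.
For <S> → q <C> <C>: FIRST(q <C> <C>) = {q}, so it goes in M[<S>, t] for t ∈ {q}.
For <S> → s <B> q: FIRST(s <B> q) = {s}, so it goes in M[<S>, t] for t ∈ {s}.
For <S> → <N> t q q: FIRST(<N> t q q) = {r, t}, so it goes in M[<S>, t] for t ∈ {r, t}.
For <S> → epsilon: FIRST(epsilon) = {epsilon}, so it goes in M[<S>, t] for t ∈ {}; since epsilon ∈ FIRST, also for every t ∈ FOLLOW(<S>) = {$}.

<S> → q <C> <C>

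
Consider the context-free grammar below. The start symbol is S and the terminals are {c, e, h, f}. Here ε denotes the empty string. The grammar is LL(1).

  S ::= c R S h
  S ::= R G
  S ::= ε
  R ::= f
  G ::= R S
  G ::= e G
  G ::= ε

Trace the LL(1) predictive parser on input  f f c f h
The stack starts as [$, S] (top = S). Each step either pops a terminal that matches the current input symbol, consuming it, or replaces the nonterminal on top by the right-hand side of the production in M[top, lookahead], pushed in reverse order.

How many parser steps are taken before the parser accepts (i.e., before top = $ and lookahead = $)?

      Stack      Input        Action
   1  $ S        f f c f h $  expand S ::= R G
   2  $ G R      f f c f h $  expand R ::= f
   3  $ G f      f f c f h $  match f
   4  $ G        f c f h $    expand G ::= R S
   5  $ S R      f c f h $    expand R ::= f
   6  $ S f      f c f h $    match f
   7  $ S        c f h $      expand S ::= c R S h
   8  $ h S R c  c f h $      match c
   9  $ h S R    f h $        expand R ::= f
  10  $ h S f    f h $        match f
  11  $ h S      h $          expand S ::= ε
  12  $ h        h $          match h
Accept reached after 12 steps.

12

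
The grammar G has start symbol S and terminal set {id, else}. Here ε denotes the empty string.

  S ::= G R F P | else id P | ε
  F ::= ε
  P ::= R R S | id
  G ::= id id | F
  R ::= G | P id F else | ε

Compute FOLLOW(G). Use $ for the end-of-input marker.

FIRST(F): from F::=ε we get {ε}. So FIRST(F) = {ε}.
FIRST(G): from G::=id id we get {id}; from G::=F we get {ε}. So FIRST(G) = {ε, id}.
FIRST(S): from S::=G R F P we get {ε, else, id}; from S::=else id P we get {else}; from S::=ε we get {ε}. So FIRST(S) = {ε, else, id}.
FIRST(P): from P::=R R S we get {ε, else, id}; from P::=id we get {id}. So FIRST(P) = {ε, else, id}.
FIRST(R): from R::=G we get {ε, id}; from R::=P id F else we get {else, id}; from R::=ε we get {ε}. So FIRST(R) = {ε, else, id}.
FOLLOW(S) includes $ since S is the start symbol.
FOLLOW(S): in P::=R R S, the suffix after S is empty, so FOLLOW(S) ⊇ FOLLOW(P) = {$, id}. Thus FOLLOW(S) = {$, id}.
FOLLOW(P): in S::=G R F P, the suffix after P is empty, so FOLLOW(P) ⊇ FOLLOW(S) = {$, id}; in S::=else id P, the suffix after P is empty, so FOLLOW(P) ⊇ FOLLOW(S) = {$, id}; in R::=P id F else, P is followed by id F else with FIRST {id}. Thus FOLLOW(P) = {$, id}.
FOLLOW(R): in S::=G R F P, R is followed by F P with FIRST {ε, else, id}; in S::=G R F P, the suffix after R is nullable, so FOLLOW(R) ⊇ FOLLOW(S) = {$, id}; in P::=R R S (occurrence 1), R is followed by R S with FIRST {ε, else, id}; in P::=R R S (occurrence 1), the suffix after R is nullable, so FOLLOW(R) ⊇ FOLLOW(P) = {$, id}; in P::=R R S (occurrence 2), R is followed by S with FIRST {ε, else, id}; in P::=R R S (occurrence 2), the suffix after R is nullable, so FOLLOW(R) ⊇ FOLLOW(P) = {$, id}. Thus FOLLOW(R) = {$, else, id}.
FOLLOW(G): in S::=G R F P, G is followed by R F P with FIRST {ε, else, id}; in S::=G R F P, the suffix after G is nullable, so FOLLOW(G) ⊇ FOLLOW(S) = {$, id}; in R::=G, the suffix after G is empty, so FOLLOW(G) ⊇ FOLLOW(R) = {$, else, id}. Thus FOLLOW(G) = {$, else, id}.
FOLLOW(F): in S::=G R F P, F is followed by P with FIRST {ε, else, id}; in S::=G R F P, the suffix after F is nullable, so FOLLOW(F) ⊇ FOLLOW(S) = {$, id}; in G::=F, the suffix after F is empty, so FOLLOW(F) ⊇ FOLLOW(G) = {$, else, id}; in R::=P id F else, F is followed by else with FIRST {else}. Thus FOLLOW(F) = {$, else, id}.

{$, else, id}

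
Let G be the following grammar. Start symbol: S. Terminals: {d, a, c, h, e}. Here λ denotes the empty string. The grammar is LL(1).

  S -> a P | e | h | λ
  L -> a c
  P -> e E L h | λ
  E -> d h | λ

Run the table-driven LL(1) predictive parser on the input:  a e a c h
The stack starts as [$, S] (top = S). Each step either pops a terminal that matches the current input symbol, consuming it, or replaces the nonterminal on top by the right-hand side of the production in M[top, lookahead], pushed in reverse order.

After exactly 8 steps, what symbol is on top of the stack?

step 1: stack=$ S  input=a e a c h $  — expand S -> a P
step 2: stack=$ P a  input=a e a c h $  — match a
step 3: stack=$ P  input=e a c h $  — expand P -> e E L h
step 4: stack=$ h L E e  input=e a c h $  — match e
step 5: stack=$ h L E  input=a c h $  — expand E -> λ
step 6: stack=$ h L  input=a c h $  — expand L -> a c
step 7: stack=$ h c a  input=a c h $  — match a
step 8: stack=$ h c  input=c h $  — match c
Stack after step 8: $ h (top = h).

h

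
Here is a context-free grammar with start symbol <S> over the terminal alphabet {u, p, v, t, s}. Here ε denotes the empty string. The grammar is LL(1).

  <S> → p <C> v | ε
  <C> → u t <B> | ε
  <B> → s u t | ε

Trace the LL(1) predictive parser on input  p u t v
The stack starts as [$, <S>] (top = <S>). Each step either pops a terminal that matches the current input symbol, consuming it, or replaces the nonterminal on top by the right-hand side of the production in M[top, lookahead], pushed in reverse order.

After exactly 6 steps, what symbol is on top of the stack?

v

     Stack        Input      Action
  1  $ <S>        p u t v $  expand <S> → p <C> v
  2  $ v <C> p    p u t v $  match p
  3  $ v <C>      u t v $    expand <C> → u t <B>
  4  $ v <B> t u  u t v $    match u
  5  $ v <B> t    t v $      match t
  6  $ v <B>      v $        expand <B> → ε
Stack after step 6: $ v (top = v).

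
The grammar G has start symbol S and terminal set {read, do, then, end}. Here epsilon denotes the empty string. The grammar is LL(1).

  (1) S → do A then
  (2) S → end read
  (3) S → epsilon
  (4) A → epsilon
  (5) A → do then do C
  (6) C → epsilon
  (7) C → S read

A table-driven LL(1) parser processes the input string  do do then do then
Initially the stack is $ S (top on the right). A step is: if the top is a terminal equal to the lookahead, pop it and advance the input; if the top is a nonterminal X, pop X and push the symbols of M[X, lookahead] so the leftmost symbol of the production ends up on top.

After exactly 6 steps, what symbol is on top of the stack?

     Stack                Input                 Action
  1  $ S                  do do then do then $  expand S → do A then
  2  $ then A do          do do then do then $  match do
  3  $ then A             do then do then $     expand A → do then do C
  4  $ then C do then do  do then do then $     match do
  5  $ then C do then     then do then $        match then
  6  $ then C do          do then $             match do
Stack after step 6: $ then C (top = C).

C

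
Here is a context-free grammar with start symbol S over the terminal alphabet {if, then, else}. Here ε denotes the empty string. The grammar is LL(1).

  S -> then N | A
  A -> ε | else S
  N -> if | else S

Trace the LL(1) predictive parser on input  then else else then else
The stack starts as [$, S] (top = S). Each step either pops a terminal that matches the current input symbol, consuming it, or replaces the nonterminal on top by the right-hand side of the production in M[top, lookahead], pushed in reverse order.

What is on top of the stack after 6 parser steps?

     Stack     Input                       Action
  1  $ S       then else else then else $  expand S -> then N
  2  $ N then  then else else then else $  match then
  3  $ N       else else then else $       expand N -> else S
  4  $ S else  else else then else $       match else
  5  $ S       else then else $            expand S -> A
  6  $ A       else then else $            expand A -> else S
Stack after step 6: $ S else (top = else).

else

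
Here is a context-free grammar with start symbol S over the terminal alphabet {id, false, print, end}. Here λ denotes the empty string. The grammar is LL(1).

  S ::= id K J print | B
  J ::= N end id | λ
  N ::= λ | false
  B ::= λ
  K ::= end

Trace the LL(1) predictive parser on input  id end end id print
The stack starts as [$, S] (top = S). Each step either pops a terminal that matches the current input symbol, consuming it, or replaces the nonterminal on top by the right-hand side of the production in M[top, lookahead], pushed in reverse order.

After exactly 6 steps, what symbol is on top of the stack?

step 1: stack=$ S  input=id end end id print $  — expand S ::= id K J print
step 2: stack=$ print J K id  input=id end end id print $  — match id
step 3: stack=$ print J K  input=end end id print $  — expand K ::= end
step 4: stack=$ print J end  input=end end id print $  — match end
step 5: stack=$ print J  input=end id print $  — expand J ::= N end id
step 6: stack=$ print id end N  input=end id print $  — expand N ::= λ
Stack after step 6: $ print id end (top = end).

end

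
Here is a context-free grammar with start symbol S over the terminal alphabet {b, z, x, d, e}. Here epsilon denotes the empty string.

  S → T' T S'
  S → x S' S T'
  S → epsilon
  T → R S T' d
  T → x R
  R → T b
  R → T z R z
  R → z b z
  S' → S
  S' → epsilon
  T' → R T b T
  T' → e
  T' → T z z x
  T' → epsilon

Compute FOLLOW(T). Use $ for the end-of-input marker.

FIRST(S): from S→T' T S' we get {e, x, z}; from S→x S' S T' we get {x}; from S→epsilon we get {epsilon}. So FIRST(S) = {epsilon, e, x, z}.
FIRST(S'): from S'→S we get {epsilon, e, x, z}; from S'→epsilon we get {epsilon}. So FIRST(S') = {epsilon, e, x, z}.
FIRST(T): from T→R S T' d we get {x, z}; from T→x R we get {x}. So FIRST(T) = {x, z}.
FIRST(R): from R→T b we get {x, z}; from R→T z R z we get {x, z}; from R→z b z we get {z}. So FIRST(R) = {x, z}.
FIRST(T'): from T'→R T b T we get {x, z}; from T'→e we get {e}; from T'→T z z x we get {x, z}; from T'→epsilon we get {epsilon}. So FIRST(T') = {epsilon, e, x, z}.
FOLLOW(S) includes $ since S is the start symbol.
FOLLOW(S): in S→x S' S T', S is followed by T' with FIRST {epsilon, e, x, z}; in S→x S' S T', the suffix after S is nullable (adds nothing new); in T→R S T' d, S is followed by T' d with FIRST {d, e, x, z}; in S'→S, the suffix after S is empty, so FOLLOW(S) ⊇ FOLLOW(S') = {$, d, e, x, z}. Thus FOLLOW(S) = {$, d, e, x, z}.
FOLLOW(S'): in S→T' T S', the suffix after S' is empty, so FOLLOW(S') ⊇ FOLLOW(S) = {$, d, e, x, z}; in S→x S' S T', S' is followed by S T' with FIRST {epsilon, e, x, z}; in S→x S' S T', the suffix after S' is nullable, so FOLLOW(S') ⊇ FOLLOW(S) = {$, d, e, x, z}. Thus FOLLOW(S') = {$, d, e, x, z}.
FOLLOW(T'): in S→T' T S', T' is followed by T S' with FIRST {x, z}; in S→x S' S T', the suffix after T' is empty, so FOLLOW(T') ⊇ FOLLOW(S) = {$, d, e, x, z}; in T→R S T' d, T' is followed by d with FIRST {d}. Thus FOLLOW(T') = {$, d, e, x, z}.
FOLLOW(T): in S→T' T S', T is followed by S' with FIRST {epsilon, e, x, z}; in S→T' T S', the suffix after T is nullable, so FOLLOW(T) ⊇ FOLLOW(S) = {$, d, e, x, z}; in R→T b, T is followed by b with FIRST {b}; in R→T z R z, T is followed by z R z with FIRST {z}; in T'→R T b T (occurrence 1), T is followed by b T with FIRST {b}; in T'→R T b T (occurrence 2), the suffix after T is empty, so FOLLOW(T) ⊇ FOLLOW(T') = {$, d, e, x, z}; in T'→T z z x, T is followed by z z x with FIRST {z}. Thus FOLLOW(T) = {$, b, d, e, x, z}.
FOLLOW(R): in T→R S T' d, R is followed by S T' d with FIRST {d, e, x, z}; in T→x R, the suffix after R is empty, so FOLLOW(R) ⊇ FOLLOW(T) = {$, b, d, e, x, z}; in R→T z R z, R is followed by z with FIRST {z}; in T'→R T b T, R is followed by T b T with FIRST {x, z}. Thus FOLLOW(R) = {$, b, d, e, x, z}.

{$, b, d, e, x, z}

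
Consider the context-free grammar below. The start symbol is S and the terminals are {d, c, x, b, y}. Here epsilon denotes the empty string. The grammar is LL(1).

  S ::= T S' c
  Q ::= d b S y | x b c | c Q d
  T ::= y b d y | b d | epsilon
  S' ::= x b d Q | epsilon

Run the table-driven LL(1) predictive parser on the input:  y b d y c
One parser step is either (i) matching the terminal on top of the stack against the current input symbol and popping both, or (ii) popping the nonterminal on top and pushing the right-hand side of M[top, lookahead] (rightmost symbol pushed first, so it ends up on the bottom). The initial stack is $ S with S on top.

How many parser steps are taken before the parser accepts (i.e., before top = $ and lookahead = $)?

     Stack           Input        Action
  1  $ S             y b d y c $  expand S ::= T S' c
  2  $ c S' T        y b d y c $  expand T ::= y b d y
  3  $ c S' y d b y  y b d y c $  match y
  4  $ c S' y d b    b d y c $    match b
  5  $ c S' y d      d y c $      match d
  6  $ c S' y        y c $        match y
  7  $ c S'          c $          expand S' ::= epsilon
  8  $ c             c $          match c
Accept reached after 8 steps.

8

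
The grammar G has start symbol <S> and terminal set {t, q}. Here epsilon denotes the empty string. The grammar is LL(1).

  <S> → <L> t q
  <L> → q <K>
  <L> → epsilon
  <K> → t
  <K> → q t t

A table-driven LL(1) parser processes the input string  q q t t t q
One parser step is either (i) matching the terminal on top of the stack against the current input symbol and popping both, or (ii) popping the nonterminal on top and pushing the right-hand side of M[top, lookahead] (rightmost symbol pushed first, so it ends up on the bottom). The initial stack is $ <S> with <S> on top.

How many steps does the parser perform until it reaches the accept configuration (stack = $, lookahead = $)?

     Stack        Input          Action
  1  $ <S>        q q t t t q $  expand <S> → <L> t q
  2  $ q t <L>    q q t t t q $  expand <L> → q <K>
  3  $ q t <K> q  q q t t t q $  match q
  4  $ q t <K>    q t t t q $    expand <K> → q t t
  5  $ q t t t q  q t t t q $    match q
  6  $ q t t t    t t t q $      match t
  7  $ q t t      t t q $        match t
  8  $ q t        t q $          match t
  9  $ q          q $            match q
Accept reached after 9 steps.

9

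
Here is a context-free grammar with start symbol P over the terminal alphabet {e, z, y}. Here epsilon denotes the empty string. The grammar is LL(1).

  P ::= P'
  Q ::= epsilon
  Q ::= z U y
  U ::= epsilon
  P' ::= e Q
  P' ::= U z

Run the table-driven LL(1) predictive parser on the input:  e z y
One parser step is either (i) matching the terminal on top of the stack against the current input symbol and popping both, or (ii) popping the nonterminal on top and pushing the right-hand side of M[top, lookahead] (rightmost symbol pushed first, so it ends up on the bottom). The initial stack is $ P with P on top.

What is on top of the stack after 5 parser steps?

U

     Stack    Input    Action
  1  $ P      e z y $  expand P ::= P'
  2  $ P'     e z y $  expand P' ::= e Q
  3  $ Q e    e z y $  match e
  4  $ Q      z y $    expand Q ::= z U y
  5  $ y U z  z y $    match z
Stack after step 5: $ y U (top = U).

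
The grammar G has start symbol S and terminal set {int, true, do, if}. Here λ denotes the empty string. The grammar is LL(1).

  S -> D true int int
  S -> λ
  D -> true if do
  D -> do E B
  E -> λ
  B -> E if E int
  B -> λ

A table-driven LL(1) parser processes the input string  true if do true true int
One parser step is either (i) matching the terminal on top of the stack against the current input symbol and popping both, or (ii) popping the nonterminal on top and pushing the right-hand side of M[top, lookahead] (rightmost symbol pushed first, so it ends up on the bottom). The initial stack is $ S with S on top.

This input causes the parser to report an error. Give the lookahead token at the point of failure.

true

step 1: stack=$ S  input=true if do true true int $  — expand S -> D true int int
step 2: stack=$ int int true D  input=true if do true true int $  — expand D -> true if do
step 3: stack=$ int int true do if true  input=true if do true true int $  — match true
step 4: stack=$ int int true do if  input=if do true true int $  — match if
step 5: stack=$ int int true do  input=do true true int $  — match do
step 6: stack=$ int int true  input=true true int $  — match true
step 7: stack=$ int int  input=true int $  — error: top is terminal int but lookahead is true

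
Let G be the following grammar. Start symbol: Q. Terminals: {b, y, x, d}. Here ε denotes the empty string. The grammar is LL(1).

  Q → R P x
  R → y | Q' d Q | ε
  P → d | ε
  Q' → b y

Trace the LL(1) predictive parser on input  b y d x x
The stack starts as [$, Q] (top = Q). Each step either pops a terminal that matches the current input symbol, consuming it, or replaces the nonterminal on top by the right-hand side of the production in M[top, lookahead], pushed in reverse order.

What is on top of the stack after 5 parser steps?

d

step 1: stack=$ Q  input=b y d x x $  — expand Q → R P x
step 2: stack=$ x P R  input=b y d x x $  — expand R → Q' d Q
step 3: stack=$ x P Q d Q'  input=b y d x x $  — expand Q' → b y
step 4: stack=$ x P Q d y b  input=b y d x x $  — match b
step 5: stack=$ x P Q d y  input=y d x x $  — match y
Stack after step 5: $ x P Q d (top = d).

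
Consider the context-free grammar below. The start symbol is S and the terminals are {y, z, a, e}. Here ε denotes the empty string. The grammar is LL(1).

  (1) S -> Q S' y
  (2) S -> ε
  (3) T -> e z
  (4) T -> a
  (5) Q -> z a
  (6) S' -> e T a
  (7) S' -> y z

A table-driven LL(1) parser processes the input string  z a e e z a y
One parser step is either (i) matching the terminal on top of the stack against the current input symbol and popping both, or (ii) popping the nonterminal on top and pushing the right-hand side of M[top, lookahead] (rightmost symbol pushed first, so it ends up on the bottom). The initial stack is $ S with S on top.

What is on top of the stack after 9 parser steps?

a

step 1: stack=$ S  input=z a e e z a y $  — expand S -> Q S' y
step 2: stack=$ y S' Q  input=z a e e z a y $  — expand Q -> z a
step 3: stack=$ y S' a z  input=z a e e z a y $  — match z
step 4: stack=$ y S' a  input=a e e z a y $  — match a
step 5: stack=$ y S'  input=e e z a y $  — expand S' -> e T a
step 6: stack=$ y a T e  input=e e z a y $  — match e
step 7: stack=$ y a T  input=e z a y $  — expand T -> e z
step 8: stack=$ y a z e  input=e z a y $  — match e
step 9: stack=$ y a z  input=z a y $  — match z
Stack after step 9: $ y a (top = a).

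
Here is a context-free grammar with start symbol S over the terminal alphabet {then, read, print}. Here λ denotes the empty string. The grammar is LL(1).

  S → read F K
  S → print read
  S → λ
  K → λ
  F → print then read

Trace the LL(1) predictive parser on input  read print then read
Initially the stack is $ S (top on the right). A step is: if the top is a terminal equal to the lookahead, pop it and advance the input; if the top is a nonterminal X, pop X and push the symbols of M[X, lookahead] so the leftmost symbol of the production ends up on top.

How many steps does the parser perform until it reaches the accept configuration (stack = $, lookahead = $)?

     Stack                Input                   Action
  1  $ S                  read print then read $  expand S → read F K
  2  $ K F read           read print then read $  match read
  3  $ K F                print then read $       expand F → print then read
  4  $ K read then print  print then read $       match print
  5  $ K read then        then read $             match then
  6  $ K read             read $                  match read
  7  $ K                  $                       expand K → λ
Accept reached after 7 steps.

7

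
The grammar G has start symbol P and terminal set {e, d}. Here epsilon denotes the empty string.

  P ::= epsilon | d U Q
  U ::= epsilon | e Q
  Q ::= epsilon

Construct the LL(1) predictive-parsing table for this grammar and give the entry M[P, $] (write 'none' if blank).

P ::= epsilon

FIRST(P): from P::=epsilon we get {epsilon}; from P::=d U Q we get {d}. So FIRST(P) = {epsilon, d}.
FIRST(U): from U::=epsilon we get {epsilon}; from U::=e Q we get {e}. So FIRST(U) = {epsilon, e}.
FIRST(Q): from Q::=epsilon we get {epsilon}. So FIRST(Q) = {epsilon}.
FOLLOW(P) includes $ since P is the start symbol.
FOLLOW(P): P appears on no right-hand side. Thus FOLLOW(P) = {$}.
For P ::= epsilon: FIRST(epsilon) = {epsilon}, so it goes in M[P, t] for t ∈ {}; since epsilon ∈ FIRST, also for every t ∈ FOLLOW(P) = {$}.
For P ::= d U Q: FIRST(d U Q) = {d}, so it goes in M[P, t] for t ∈ {d}.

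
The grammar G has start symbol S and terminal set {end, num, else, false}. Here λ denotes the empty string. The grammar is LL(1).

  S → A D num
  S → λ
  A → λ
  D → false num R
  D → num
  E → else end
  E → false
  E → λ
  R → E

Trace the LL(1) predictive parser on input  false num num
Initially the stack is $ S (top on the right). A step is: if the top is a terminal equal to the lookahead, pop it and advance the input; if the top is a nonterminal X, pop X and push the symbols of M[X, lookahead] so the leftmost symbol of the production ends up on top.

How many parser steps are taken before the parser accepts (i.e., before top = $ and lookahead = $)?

     Stack              Input            Action
  1  $ S                false num num $  expand S → A D num
  2  $ num D A          false num num $  expand A → λ
  3  $ num D            false num num $  expand D → false num R
  4  $ num R num false  false num num $  match false
  5  $ num R num        num num $        match num
  6  $ num R            num $            expand R → E
  7  $ num E            num $            expand E → λ
  8  $ num              num $            match num
Accept reached after 8 steps.

8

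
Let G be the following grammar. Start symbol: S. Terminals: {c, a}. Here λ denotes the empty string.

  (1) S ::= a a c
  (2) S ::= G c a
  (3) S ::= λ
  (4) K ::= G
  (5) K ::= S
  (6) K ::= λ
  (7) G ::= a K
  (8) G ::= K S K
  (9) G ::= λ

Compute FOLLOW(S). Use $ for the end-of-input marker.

{$, a, c}

FIRST(S): from S::=a a c we get {a}; from S::=G c a we get {a, c}; from S::=λ we get {λ}. So FIRST(S) = {λ, a, c}.
FIRST(K): from K::=G we get {λ, a, c}; from K::=S we get {λ, a, c}; from K::=λ we get {λ}. So FIRST(K) = {λ, a, c}.
FIRST(G): from G::=a K we get {a}; from G::=K S K we get {λ, a, c}; from G::=λ we get {λ}. So FIRST(G) = {λ, a, c}.
FOLLOW(S) includes $ since S is the start symbol.
FOLLOW(S): in K::=S, the suffix after S is empty, so FOLLOW(S) ⊇ FOLLOW(K) = {a, c}; in G::=K S K, S is followed by K with FIRST {λ, a, c}; in G::=K S K, the suffix after S is nullable, so FOLLOW(S) ⊇ FOLLOW(G) = {a, c}. Thus FOLLOW(S) = {$, a, c}.
FOLLOW(K): in G::=a K, the suffix after K is empty, so FOLLOW(K) ⊇ FOLLOW(G) = {a, c}; in G::=K S K (occurrence 1), K is followed by S K with FIRST {λ, a, c}; in G::=K S K (occurrence 1), the suffix after K is nullable, so FOLLOW(K) ⊇ FOLLOW(G) = {a, c}; in G::=K S K (occurrence 2), the suffix after K is empty, so FOLLOW(K) ⊇ FOLLOW(G) = {a, c}. Thus FOLLOW(K) = {a, c}.
FOLLOW(G): in S::=G c a, G is followed by c a with FIRST {c}; in K::=G, the suffix after G is empty, so FOLLOW(G) ⊇ FOLLOW(K) = {a, c}. Thus FOLLOW(G) = {a, c}.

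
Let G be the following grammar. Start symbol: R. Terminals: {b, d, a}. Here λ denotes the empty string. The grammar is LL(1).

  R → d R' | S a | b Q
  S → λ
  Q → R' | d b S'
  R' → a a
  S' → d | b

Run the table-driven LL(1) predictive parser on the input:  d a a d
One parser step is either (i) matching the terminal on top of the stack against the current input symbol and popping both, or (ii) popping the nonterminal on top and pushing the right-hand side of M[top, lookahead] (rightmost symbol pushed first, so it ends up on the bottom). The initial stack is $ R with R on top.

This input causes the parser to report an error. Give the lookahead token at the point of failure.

d

     Stack   Input      Action
  1  $ R     d a a d $  expand R → d R'
  2  $ R' d  d a a d $  match d
  3  $ R'    a a d $    expand R' → a a
  4  $ a a   a a d $    match a
  5  $ a     a d $      match a
  6  $       d $        error: stack empty but input remains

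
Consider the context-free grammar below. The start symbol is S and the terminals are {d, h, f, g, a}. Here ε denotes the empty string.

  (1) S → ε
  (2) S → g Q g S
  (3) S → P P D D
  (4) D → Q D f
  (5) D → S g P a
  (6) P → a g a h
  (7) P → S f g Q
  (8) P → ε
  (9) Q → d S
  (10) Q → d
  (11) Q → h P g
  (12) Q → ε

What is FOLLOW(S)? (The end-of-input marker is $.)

{$, a, d, f, g, h}

FIRST(Q): from Q→d S we get {d}; from Q→d we get {d}; from Q→h P g we get {h}; from Q→ε we get {ε}. So FIRST(Q) = {ε, d, h}.
FIRST(S): from S→ε we get {ε}; from S→g Q g S we get {g}; from S→P P D D we get {a, d, f, g, h}. So FIRST(S) = {ε, a, d, f, g, h}.
FIRST(D): from D→Q D f we get {a, d, f, g, h}; from D→S g P a we get {a, d, f, g, h}. So FIRST(D) = {a, d, f, g, h}.
FIRST(P): from P→a g a h we get {a}; from P→S f g Q we get {a, d, f, g, h}; from P→ε we get {ε}. So FIRST(P) = {ε, a, d, f, g, h}.
FOLLOW(S) includes $ since S is the start symbol.
FOLLOW(P): in S→P P D D (occurrence 1), P is followed by P D D with FIRST {a, d, f, g, h}; in S→P P D D (occurrence 2), P is followed by D D with FIRST {a, d, f, g, h}; in D→S g P a, P is followed by a with FIRST {a}; in Q→h P g, P is followed by g with FIRST {g}. Thus FOLLOW(P) = {a, d, f, g, h}.
FOLLOW(Q): in S→g Q g S, Q is followed by g S with FIRST {g}; in D→Q D f, Q is followed by D f with FIRST {a, d, f, g, h}; in P→S f g Q, the suffix after Q is empty, so FOLLOW(Q) ⊇ FOLLOW(P) = {a, d, f, g, h}. Thus FOLLOW(Q) = {a, d, f, g, h}.
FOLLOW(S): in S→g Q g S, the suffix after S is empty (adds nothing new); in D→S g P a, S is followed by g P a with FIRST {g}; in P→S f g Q, S is followed by f g Q with FIRST {f}; in Q→d S, the suffix after S is empty, so FOLLOW(S) ⊇ FOLLOW(Q) = {a, d, f, g, h}. Thus FOLLOW(S) = {$, a, d, f, g, h}.
FOLLOW(D): in S→P P D D (occurrence 1), D is followed by D with FIRST {a, d, f, g, h}; in S→P P D D (occurrence 2), the suffix after D is empty, so FOLLOW(D) ⊇ FOLLOW(S) = {$, a, d, f, g, h}; in D→Q D f, D is followed by f with FIRST {f}. Thus FOLLOW(D) = {$, a, d, f, g, h}.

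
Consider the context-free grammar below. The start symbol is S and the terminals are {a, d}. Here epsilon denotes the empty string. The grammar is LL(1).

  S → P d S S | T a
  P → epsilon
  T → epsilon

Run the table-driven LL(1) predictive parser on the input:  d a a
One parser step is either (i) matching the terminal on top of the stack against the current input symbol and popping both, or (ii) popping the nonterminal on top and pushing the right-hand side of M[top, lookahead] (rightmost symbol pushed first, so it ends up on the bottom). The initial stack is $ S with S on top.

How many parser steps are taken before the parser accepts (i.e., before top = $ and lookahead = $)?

step 1: stack=$ S  input=d a a $  — expand S → P d S S
step 2: stack=$ S S d P  input=d a a $  — expand P → epsilon
step 3: stack=$ S S d  input=d a a $  — match d
step 4: stack=$ S S  input=a a $  — expand S → T a
step 5: stack=$ S a T  input=a a $  — expand T → epsilon
step 6: stack=$ S a  input=a a $  — match a
step 7: stack=$ S  input=a $  — expand S → T a
step 8: stack=$ a T  input=a $  — expand T → epsilon
step 9: stack=$ a  input=a $  — match a
Accept reached after 9 steps.

9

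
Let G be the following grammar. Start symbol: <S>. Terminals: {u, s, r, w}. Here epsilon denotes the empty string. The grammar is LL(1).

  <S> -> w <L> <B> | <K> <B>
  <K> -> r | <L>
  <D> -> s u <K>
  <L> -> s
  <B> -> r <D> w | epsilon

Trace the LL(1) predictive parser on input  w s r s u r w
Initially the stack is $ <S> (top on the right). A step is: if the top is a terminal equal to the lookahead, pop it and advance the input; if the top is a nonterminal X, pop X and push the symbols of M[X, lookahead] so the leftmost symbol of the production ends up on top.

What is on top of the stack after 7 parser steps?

     Stack        Input            Action
  1  $ <S>        w s r s u r w $  expand <S> -> w <L> <B>
  2  $ <B> <L> w  w s r s u r w $  match w
  3  $ <B> <L>    s r s u r w $    expand <L> -> s
  4  $ <B> s      s r s u r w $    match s
  5  $ <B>        r s u r w $      expand <B> -> r <D> w
  6  $ w <D> r    r s u r w $      match r
  7  $ w <D>      s u r w $        expand <D> -> s u <K>
Stack after step 7: $ w <K> u s (top = s).

s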